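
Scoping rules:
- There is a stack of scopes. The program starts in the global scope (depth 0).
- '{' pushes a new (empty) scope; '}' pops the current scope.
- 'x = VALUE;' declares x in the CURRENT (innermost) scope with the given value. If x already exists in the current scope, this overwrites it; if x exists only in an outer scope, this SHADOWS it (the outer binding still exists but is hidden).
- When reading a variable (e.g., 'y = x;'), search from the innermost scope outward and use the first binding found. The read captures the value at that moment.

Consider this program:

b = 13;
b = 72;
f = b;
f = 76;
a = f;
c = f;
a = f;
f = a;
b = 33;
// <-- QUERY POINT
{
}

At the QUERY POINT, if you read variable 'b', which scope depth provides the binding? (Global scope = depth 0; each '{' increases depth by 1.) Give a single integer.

Answer: 0

Derivation:
Step 1: declare b=13 at depth 0
Step 2: declare b=72 at depth 0
Step 3: declare f=(read b)=72 at depth 0
Step 4: declare f=76 at depth 0
Step 5: declare a=(read f)=76 at depth 0
Step 6: declare c=(read f)=76 at depth 0
Step 7: declare a=(read f)=76 at depth 0
Step 8: declare f=(read a)=76 at depth 0
Step 9: declare b=33 at depth 0
Visible at query point: a=76 b=33 c=76 f=76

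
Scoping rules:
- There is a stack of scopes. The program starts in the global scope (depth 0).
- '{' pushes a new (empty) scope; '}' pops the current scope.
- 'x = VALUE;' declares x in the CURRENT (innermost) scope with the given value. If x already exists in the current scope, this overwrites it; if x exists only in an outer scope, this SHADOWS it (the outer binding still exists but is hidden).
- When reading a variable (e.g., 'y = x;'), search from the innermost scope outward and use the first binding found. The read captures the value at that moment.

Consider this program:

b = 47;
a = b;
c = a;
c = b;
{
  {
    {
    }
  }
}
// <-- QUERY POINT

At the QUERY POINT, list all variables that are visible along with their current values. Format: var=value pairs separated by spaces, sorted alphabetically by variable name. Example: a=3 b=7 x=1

Step 1: declare b=47 at depth 0
Step 2: declare a=(read b)=47 at depth 0
Step 3: declare c=(read a)=47 at depth 0
Step 4: declare c=(read b)=47 at depth 0
Step 5: enter scope (depth=1)
Step 6: enter scope (depth=2)
Step 7: enter scope (depth=3)
Step 8: exit scope (depth=2)
Step 9: exit scope (depth=1)
Step 10: exit scope (depth=0)
Visible at query point: a=47 b=47 c=47

Answer: a=47 b=47 c=47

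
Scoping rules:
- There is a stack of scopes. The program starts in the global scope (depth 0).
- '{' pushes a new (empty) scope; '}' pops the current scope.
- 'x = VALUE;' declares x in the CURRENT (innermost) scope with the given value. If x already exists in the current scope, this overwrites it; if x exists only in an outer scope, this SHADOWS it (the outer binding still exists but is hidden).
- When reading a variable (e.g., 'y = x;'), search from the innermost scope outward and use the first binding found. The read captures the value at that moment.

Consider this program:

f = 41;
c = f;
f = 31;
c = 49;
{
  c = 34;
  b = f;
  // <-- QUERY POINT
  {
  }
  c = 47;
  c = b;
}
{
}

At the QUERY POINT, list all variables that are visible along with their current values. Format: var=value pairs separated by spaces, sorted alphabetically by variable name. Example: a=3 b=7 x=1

Answer: b=31 c=34 f=31

Derivation:
Step 1: declare f=41 at depth 0
Step 2: declare c=(read f)=41 at depth 0
Step 3: declare f=31 at depth 0
Step 4: declare c=49 at depth 0
Step 5: enter scope (depth=1)
Step 6: declare c=34 at depth 1
Step 7: declare b=(read f)=31 at depth 1
Visible at query point: b=31 c=34 f=31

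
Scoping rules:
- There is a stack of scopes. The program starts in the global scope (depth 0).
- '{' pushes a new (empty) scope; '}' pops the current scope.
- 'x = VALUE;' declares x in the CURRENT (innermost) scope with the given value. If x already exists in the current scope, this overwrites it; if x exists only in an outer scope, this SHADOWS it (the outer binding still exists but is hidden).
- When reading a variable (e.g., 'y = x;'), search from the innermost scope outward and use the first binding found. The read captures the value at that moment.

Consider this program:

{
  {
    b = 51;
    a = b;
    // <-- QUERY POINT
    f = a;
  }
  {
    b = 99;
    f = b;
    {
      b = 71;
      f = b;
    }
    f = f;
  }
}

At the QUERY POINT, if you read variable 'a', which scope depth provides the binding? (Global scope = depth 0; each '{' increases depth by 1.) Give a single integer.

Step 1: enter scope (depth=1)
Step 2: enter scope (depth=2)
Step 3: declare b=51 at depth 2
Step 4: declare a=(read b)=51 at depth 2
Visible at query point: a=51 b=51

Answer: 2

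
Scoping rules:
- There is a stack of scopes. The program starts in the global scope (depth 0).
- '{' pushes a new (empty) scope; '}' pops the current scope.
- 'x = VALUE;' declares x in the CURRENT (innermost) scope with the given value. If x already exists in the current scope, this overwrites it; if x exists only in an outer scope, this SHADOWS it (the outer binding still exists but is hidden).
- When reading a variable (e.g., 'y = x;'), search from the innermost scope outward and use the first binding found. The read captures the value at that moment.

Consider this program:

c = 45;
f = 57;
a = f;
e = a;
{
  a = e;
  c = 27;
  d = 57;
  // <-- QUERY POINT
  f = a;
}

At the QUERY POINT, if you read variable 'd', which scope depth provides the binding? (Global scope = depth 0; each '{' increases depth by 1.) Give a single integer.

Answer: 1

Derivation:
Step 1: declare c=45 at depth 0
Step 2: declare f=57 at depth 0
Step 3: declare a=(read f)=57 at depth 0
Step 4: declare e=(read a)=57 at depth 0
Step 5: enter scope (depth=1)
Step 6: declare a=(read e)=57 at depth 1
Step 7: declare c=27 at depth 1
Step 8: declare d=57 at depth 1
Visible at query point: a=57 c=27 d=57 e=57 f=57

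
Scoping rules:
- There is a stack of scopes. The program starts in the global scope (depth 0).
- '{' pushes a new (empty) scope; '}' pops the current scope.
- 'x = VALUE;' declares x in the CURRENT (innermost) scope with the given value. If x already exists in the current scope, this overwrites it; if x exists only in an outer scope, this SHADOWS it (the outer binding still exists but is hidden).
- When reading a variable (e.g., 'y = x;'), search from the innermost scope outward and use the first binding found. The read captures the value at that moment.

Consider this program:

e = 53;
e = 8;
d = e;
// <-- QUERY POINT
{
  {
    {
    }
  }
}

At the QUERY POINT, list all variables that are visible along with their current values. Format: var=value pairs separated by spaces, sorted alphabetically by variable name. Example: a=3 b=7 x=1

Step 1: declare e=53 at depth 0
Step 2: declare e=8 at depth 0
Step 3: declare d=(read e)=8 at depth 0
Visible at query point: d=8 e=8

Answer: d=8 e=8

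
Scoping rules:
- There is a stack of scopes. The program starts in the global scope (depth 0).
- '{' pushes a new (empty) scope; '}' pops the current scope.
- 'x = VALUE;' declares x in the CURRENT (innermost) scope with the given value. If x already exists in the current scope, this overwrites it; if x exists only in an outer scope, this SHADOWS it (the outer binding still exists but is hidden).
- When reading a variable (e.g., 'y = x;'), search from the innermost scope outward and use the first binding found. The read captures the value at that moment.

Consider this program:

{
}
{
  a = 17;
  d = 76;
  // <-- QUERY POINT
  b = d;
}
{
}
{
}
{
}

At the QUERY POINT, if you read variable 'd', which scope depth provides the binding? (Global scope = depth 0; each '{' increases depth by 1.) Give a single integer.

Answer: 1

Derivation:
Step 1: enter scope (depth=1)
Step 2: exit scope (depth=0)
Step 3: enter scope (depth=1)
Step 4: declare a=17 at depth 1
Step 5: declare d=76 at depth 1
Visible at query point: a=17 d=76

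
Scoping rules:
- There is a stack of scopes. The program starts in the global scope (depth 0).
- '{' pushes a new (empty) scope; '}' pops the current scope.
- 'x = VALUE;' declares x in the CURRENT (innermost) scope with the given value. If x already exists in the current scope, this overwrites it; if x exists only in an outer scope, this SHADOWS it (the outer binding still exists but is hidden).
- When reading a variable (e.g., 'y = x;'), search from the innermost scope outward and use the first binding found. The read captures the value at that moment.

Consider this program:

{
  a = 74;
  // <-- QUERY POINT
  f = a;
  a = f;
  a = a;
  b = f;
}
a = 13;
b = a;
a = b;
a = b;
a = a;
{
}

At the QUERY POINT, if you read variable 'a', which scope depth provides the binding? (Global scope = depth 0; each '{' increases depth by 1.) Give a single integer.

Step 1: enter scope (depth=1)
Step 2: declare a=74 at depth 1
Visible at query point: a=74

Answer: 1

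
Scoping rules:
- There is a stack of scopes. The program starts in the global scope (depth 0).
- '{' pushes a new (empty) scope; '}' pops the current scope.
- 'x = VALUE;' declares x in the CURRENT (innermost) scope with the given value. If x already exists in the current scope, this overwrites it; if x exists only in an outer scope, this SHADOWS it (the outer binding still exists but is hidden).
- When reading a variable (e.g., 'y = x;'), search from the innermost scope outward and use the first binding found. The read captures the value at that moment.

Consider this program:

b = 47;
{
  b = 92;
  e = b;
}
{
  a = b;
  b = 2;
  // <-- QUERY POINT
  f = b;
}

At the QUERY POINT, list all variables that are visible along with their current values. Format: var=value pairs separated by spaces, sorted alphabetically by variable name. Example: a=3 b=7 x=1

Step 1: declare b=47 at depth 0
Step 2: enter scope (depth=1)
Step 3: declare b=92 at depth 1
Step 4: declare e=(read b)=92 at depth 1
Step 5: exit scope (depth=0)
Step 6: enter scope (depth=1)
Step 7: declare a=(read b)=47 at depth 1
Step 8: declare b=2 at depth 1
Visible at query point: a=47 b=2

Answer: a=47 b=2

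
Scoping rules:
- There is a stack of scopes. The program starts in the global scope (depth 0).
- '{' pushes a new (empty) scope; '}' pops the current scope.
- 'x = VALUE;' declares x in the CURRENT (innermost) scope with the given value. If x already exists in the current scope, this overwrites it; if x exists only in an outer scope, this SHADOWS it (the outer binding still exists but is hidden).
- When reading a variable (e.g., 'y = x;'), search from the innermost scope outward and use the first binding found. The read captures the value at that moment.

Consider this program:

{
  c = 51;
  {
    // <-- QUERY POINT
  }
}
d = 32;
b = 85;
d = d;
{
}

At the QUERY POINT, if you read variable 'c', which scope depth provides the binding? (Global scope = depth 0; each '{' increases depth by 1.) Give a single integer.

Answer: 1

Derivation:
Step 1: enter scope (depth=1)
Step 2: declare c=51 at depth 1
Step 3: enter scope (depth=2)
Visible at query point: c=51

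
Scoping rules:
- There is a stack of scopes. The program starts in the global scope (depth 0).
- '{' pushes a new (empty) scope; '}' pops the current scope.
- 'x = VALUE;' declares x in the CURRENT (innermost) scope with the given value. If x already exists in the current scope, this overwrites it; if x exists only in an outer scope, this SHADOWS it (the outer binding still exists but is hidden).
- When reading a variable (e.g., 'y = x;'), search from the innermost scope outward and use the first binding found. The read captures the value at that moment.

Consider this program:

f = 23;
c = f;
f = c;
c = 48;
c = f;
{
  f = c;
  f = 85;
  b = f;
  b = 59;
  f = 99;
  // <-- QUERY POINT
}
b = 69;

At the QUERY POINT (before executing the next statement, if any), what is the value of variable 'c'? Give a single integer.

Step 1: declare f=23 at depth 0
Step 2: declare c=(read f)=23 at depth 0
Step 3: declare f=(read c)=23 at depth 0
Step 4: declare c=48 at depth 0
Step 5: declare c=(read f)=23 at depth 0
Step 6: enter scope (depth=1)
Step 7: declare f=(read c)=23 at depth 1
Step 8: declare f=85 at depth 1
Step 9: declare b=(read f)=85 at depth 1
Step 10: declare b=59 at depth 1
Step 11: declare f=99 at depth 1
Visible at query point: b=59 c=23 f=99

Answer: 23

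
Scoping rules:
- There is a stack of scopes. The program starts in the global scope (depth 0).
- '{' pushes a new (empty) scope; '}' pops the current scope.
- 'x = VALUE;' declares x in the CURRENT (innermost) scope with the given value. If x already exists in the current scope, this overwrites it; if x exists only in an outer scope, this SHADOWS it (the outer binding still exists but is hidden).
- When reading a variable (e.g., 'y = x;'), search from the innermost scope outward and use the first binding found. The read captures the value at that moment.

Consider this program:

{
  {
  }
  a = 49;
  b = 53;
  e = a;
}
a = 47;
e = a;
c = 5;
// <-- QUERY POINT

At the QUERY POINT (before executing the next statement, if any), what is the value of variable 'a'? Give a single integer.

Step 1: enter scope (depth=1)
Step 2: enter scope (depth=2)
Step 3: exit scope (depth=1)
Step 4: declare a=49 at depth 1
Step 5: declare b=53 at depth 1
Step 6: declare e=(read a)=49 at depth 1
Step 7: exit scope (depth=0)
Step 8: declare a=47 at depth 0
Step 9: declare e=(read a)=47 at depth 0
Step 10: declare c=5 at depth 0
Visible at query point: a=47 c=5 e=47

Answer: 47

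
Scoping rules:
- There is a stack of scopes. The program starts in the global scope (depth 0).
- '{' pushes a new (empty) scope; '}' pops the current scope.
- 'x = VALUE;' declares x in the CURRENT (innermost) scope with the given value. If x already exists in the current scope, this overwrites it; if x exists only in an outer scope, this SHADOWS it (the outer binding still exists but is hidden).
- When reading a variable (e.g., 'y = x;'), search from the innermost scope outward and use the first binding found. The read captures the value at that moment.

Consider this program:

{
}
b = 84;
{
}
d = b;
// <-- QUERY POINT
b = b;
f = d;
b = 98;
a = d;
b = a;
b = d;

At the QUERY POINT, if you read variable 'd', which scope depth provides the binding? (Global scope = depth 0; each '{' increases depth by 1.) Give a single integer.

Answer: 0

Derivation:
Step 1: enter scope (depth=1)
Step 2: exit scope (depth=0)
Step 3: declare b=84 at depth 0
Step 4: enter scope (depth=1)
Step 5: exit scope (depth=0)
Step 6: declare d=(read b)=84 at depth 0
Visible at query point: b=84 d=84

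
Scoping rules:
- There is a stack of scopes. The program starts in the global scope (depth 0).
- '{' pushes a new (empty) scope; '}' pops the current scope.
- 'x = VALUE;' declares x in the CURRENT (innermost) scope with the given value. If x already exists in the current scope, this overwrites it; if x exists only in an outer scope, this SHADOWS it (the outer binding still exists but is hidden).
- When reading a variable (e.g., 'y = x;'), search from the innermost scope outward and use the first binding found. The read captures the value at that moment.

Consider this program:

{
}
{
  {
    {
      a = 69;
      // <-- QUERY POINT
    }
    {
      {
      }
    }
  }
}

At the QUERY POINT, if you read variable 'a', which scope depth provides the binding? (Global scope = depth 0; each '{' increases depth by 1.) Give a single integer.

Step 1: enter scope (depth=1)
Step 2: exit scope (depth=0)
Step 3: enter scope (depth=1)
Step 4: enter scope (depth=2)
Step 5: enter scope (depth=3)
Step 6: declare a=69 at depth 3
Visible at query point: a=69

Answer: 3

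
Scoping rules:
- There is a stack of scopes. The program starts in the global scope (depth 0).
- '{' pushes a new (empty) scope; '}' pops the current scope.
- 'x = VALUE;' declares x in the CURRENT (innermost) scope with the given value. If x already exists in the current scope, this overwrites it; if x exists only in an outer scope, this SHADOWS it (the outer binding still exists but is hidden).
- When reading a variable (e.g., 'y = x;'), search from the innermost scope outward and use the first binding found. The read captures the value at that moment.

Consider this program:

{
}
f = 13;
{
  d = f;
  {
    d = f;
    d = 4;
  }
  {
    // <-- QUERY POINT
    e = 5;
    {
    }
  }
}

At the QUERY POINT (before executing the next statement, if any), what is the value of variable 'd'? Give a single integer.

Step 1: enter scope (depth=1)
Step 2: exit scope (depth=0)
Step 3: declare f=13 at depth 0
Step 4: enter scope (depth=1)
Step 5: declare d=(read f)=13 at depth 1
Step 6: enter scope (depth=2)
Step 7: declare d=(read f)=13 at depth 2
Step 8: declare d=4 at depth 2
Step 9: exit scope (depth=1)
Step 10: enter scope (depth=2)
Visible at query point: d=13 f=13

Answer: 13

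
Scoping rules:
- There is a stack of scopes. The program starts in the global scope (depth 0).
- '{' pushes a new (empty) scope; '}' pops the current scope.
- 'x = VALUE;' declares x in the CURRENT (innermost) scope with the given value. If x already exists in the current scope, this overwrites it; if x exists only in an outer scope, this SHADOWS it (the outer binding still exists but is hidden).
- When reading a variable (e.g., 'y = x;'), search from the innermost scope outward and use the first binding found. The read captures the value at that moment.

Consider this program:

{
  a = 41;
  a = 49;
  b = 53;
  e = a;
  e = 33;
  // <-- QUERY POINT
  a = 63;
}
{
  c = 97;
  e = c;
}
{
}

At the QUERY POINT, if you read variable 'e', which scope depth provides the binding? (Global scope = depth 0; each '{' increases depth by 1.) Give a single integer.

Answer: 1

Derivation:
Step 1: enter scope (depth=1)
Step 2: declare a=41 at depth 1
Step 3: declare a=49 at depth 1
Step 4: declare b=53 at depth 1
Step 5: declare e=(read a)=49 at depth 1
Step 6: declare e=33 at depth 1
Visible at query point: a=49 b=53 e=33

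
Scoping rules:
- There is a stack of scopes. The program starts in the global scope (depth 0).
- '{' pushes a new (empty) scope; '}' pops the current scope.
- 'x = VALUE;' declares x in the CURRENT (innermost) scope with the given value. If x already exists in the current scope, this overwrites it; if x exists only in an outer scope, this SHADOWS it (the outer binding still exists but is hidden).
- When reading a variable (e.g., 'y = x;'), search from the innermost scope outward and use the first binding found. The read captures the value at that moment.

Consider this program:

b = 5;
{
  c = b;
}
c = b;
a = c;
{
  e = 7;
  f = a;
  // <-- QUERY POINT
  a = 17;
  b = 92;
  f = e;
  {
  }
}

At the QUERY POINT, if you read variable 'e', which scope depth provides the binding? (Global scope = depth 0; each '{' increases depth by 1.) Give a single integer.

Answer: 1

Derivation:
Step 1: declare b=5 at depth 0
Step 2: enter scope (depth=1)
Step 3: declare c=(read b)=5 at depth 1
Step 4: exit scope (depth=0)
Step 5: declare c=(read b)=5 at depth 0
Step 6: declare a=(read c)=5 at depth 0
Step 7: enter scope (depth=1)
Step 8: declare e=7 at depth 1
Step 9: declare f=(read a)=5 at depth 1
Visible at query point: a=5 b=5 c=5 e=7 f=5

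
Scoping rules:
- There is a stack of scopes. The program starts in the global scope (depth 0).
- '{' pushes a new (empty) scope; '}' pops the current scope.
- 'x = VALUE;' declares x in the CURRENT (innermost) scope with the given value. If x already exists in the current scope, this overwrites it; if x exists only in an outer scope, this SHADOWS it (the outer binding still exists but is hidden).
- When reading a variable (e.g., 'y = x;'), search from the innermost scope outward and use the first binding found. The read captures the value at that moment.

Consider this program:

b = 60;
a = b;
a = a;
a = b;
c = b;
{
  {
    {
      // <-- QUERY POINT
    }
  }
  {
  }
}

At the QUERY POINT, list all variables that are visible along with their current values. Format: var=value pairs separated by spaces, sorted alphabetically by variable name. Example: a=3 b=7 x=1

Answer: a=60 b=60 c=60

Derivation:
Step 1: declare b=60 at depth 0
Step 2: declare a=(read b)=60 at depth 0
Step 3: declare a=(read a)=60 at depth 0
Step 4: declare a=(read b)=60 at depth 0
Step 5: declare c=(read b)=60 at depth 0
Step 6: enter scope (depth=1)
Step 7: enter scope (depth=2)
Step 8: enter scope (depth=3)
Visible at query point: a=60 b=60 c=60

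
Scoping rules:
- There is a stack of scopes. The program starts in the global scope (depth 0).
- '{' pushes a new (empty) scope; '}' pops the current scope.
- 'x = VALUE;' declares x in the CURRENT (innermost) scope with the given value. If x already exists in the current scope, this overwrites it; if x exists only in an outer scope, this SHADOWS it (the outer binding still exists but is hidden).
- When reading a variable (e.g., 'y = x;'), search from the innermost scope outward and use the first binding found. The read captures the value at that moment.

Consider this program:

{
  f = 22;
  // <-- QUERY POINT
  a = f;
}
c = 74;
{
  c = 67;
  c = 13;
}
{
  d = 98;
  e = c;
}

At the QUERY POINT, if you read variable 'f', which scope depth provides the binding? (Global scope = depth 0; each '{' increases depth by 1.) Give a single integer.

Step 1: enter scope (depth=1)
Step 2: declare f=22 at depth 1
Visible at query point: f=22

Answer: 1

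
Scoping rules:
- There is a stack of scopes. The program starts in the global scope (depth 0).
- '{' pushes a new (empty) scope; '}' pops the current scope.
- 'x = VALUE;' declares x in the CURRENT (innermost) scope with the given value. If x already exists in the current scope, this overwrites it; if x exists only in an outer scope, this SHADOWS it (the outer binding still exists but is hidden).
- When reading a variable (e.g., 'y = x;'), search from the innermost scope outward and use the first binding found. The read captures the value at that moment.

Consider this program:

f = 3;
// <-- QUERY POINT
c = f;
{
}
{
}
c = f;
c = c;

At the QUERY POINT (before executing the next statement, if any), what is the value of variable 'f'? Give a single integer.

Answer: 3

Derivation:
Step 1: declare f=3 at depth 0
Visible at query point: f=3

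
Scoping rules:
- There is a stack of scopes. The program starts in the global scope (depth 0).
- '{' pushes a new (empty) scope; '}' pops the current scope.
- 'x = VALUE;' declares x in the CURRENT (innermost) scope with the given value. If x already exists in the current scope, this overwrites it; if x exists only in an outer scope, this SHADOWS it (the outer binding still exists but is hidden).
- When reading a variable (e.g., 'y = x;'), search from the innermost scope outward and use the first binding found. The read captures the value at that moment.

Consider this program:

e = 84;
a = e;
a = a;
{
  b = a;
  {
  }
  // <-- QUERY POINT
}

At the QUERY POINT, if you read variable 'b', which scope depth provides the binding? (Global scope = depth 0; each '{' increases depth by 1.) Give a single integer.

Step 1: declare e=84 at depth 0
Step 2: declare a=(read e)=84 at depth 0
Step 3: declare a=(read a)=84 at depth 0
Step 4: enter scope (depth=1)
Step 5: declare b=(read a)=84 at depth 1
Step 6: enter scope (depth=2)
Step 7: exit scope (depth=1)
Visible at query point: a=84 b=84 e=84

Answer: 1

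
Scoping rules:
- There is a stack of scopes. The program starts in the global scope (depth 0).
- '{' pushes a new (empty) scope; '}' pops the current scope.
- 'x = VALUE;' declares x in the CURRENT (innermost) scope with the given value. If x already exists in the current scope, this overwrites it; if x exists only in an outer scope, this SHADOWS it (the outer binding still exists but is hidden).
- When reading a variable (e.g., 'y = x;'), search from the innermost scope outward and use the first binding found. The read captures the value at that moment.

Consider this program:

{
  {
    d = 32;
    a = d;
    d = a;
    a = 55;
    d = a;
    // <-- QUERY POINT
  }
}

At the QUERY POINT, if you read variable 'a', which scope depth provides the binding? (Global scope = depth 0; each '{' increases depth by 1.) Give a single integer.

Step 1: enter scope (depth=1)
Step 2: enter scope (depth=2)
Step 3: declare d=32 at depth 2
Step 4: declare a=(read d)=32 at depth 2
Step 5: declare d=(read a)=32 at depth 2
Step 6: declare a=55 at depth 2
Step 7: declare d=(read a)=55 at depth 2
Visible at query point: a=55 d=55

Answer: 2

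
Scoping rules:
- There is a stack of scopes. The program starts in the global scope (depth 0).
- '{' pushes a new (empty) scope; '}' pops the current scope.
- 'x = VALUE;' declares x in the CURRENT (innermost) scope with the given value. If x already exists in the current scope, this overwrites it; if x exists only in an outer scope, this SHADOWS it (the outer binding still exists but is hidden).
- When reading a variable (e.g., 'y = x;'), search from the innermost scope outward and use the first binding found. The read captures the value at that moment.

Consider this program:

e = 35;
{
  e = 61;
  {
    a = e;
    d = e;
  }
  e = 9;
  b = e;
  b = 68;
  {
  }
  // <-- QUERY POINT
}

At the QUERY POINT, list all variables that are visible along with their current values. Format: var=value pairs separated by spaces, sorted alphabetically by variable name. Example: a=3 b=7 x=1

Answer: b=68 e=9

Derivation:
Step 1: declare e=35 at depth 0
Step 2: enter scope (depth=1)
Step 3: declare e=61 at depth 1
Step 4: enter scope (depth=2)
Step 5: declare a=(read e)=61 at depth 2
Step 6: declare d=(read e)=61 at depth 2
Step 7: exit scope (depth=1)
Step 8: declare e=9 at depth 1
Step 9: declare b=(read e)=9 at depth 1
Step 10: declare b=68 at depth 1
Step 11: enter scope (depth=2)
Step 12: exit scope (depth=1)
Visible at query point: b=68 e=9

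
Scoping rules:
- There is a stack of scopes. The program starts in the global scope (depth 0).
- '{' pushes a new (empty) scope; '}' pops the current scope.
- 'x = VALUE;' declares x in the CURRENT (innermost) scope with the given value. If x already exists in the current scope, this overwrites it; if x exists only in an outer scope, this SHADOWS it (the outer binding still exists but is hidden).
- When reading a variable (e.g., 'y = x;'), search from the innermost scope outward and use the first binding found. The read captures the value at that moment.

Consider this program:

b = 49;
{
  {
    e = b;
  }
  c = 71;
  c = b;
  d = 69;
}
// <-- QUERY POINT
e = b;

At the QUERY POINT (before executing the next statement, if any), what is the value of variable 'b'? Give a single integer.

Answer: 49

Derivation:
Step 1: declare b=49 at depth 0
Step 2: enter scope (depth=1)
Step 3: enter scope (depth=2)
Step 4: declare e=(read b)=49 at depth 2
Step 5: exit scope (depth=1)
Step 6: declare c=71 at depth 1
Step 7: declare c=(read b)=49 at depth 1
Step 8: declare d=69 at depth 1
Step 9: exit scope (depth=0)
Visible at query point: b=49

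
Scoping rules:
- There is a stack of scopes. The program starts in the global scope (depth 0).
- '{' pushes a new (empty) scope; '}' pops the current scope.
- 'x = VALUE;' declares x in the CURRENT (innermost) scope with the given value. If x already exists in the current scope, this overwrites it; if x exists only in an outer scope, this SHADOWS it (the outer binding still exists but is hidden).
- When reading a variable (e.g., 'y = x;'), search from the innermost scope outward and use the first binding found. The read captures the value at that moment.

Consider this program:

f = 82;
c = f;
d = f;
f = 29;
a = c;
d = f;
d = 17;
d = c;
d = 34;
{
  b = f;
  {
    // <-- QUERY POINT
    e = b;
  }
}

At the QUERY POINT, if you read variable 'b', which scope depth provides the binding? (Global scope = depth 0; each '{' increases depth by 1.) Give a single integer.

Answer: 1

Derivation:
Step 1: declare f=82 at depth 0
Step 2: declare c=(read f)=82 at depth 0
Step 3: declare d=(read f)=82 at depth 0
Step 4: declare f=29 at depth 0
Step 5: declare a=(read c)=82 at depth 0
Step 6: declare d=(read f)=29 at depth 0
Step 7: declare d=17 at depth 0
Step 8: declare d=(read c)=82 at depth 0
Step 9: declare d=34 at depth 0
Step 10: enter scope (depth=1)
Step 11: declare b=(read f)=29 at depth 1
Step 12: enter scope (depth=2)
Visible at query point: a=82 b=29 c=82 d=34 f=29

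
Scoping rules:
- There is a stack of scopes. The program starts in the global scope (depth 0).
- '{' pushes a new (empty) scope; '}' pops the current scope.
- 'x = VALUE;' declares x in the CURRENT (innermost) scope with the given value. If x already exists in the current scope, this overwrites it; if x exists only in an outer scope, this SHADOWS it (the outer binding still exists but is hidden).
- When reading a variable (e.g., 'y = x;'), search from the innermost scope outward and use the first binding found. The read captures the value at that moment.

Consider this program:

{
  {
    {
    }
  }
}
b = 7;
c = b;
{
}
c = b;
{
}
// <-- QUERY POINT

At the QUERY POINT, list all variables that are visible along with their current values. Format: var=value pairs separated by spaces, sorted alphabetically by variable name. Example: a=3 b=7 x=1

Step 1: enter scope (depth=1)
Step 2: enter scope (depth=2)
Step 3: enter scope (depth=3)
Step 4: exit scope (depth=2)
Step 5: exit scope (depth=1)
Step 6: exit scope (depth=0)
Step 7: declare b=7 at depth 0
Step 8: declare c=(read b)=7 at depth 0
Step 9: enter scope (depth=1)
Step 10: exit scope (depth=0)
Step 11: declare c=(read b)=7 at depth 0
Step 12: enter scope (depth=1)
Step 13: exit scope (depth=0)
Visible at query point: b=7 c=7

Answer: b=7 c=7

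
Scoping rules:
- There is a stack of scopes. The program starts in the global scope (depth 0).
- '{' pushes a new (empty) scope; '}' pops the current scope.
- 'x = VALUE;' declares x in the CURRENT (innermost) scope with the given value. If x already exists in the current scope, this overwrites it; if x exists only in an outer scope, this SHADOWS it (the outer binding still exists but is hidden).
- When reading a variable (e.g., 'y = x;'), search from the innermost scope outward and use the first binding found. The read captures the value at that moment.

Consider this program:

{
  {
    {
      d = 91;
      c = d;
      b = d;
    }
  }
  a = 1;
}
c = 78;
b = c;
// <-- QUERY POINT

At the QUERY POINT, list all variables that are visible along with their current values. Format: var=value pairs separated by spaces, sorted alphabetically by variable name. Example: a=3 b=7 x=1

Step 1: enter scope (depth=1)
Step 2: enter scope (depth=2)
Step 3: enter scope (depth=3)
Step 4: declare d=91 at depth 3
Step 5: declare c=(read d)=91 at depth 3
Step 6: declare b=(read d)=91 at depth 3
Step 7: exit scope (depth=2)
Step 8: exit scope (depth=1)
Step 9: declare a=1 at depth 1
Step 10: exit scope (depth=0)
Step 11: declare c=78 at depth 0
Step 12: declare b=(read c)=78 at depth 0
Visible at query point: b=78 c=78

Answer: b=78 c=78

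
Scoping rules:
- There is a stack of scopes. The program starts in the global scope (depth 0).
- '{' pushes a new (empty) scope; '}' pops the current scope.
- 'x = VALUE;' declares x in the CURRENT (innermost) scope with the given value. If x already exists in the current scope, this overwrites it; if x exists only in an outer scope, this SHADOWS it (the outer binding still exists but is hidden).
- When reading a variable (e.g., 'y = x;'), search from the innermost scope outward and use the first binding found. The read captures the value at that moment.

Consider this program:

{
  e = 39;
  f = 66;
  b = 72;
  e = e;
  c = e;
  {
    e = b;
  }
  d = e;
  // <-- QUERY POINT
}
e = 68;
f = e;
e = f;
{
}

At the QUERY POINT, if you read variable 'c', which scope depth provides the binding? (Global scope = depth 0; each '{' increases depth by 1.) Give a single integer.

Answer: 1

Derivation:
Step 1: enter scope (depth=1)
Step 2: declare e=39 at depth 1
Step 3: declare f=66 at depth 1
Step 4: declare b=72 at depth 1
Step 5: declare e=(read e)=39 at depth 1
Step 6: declare c=(read e)=39 at depth 1
Step 7: enter scope (depth=2)
Step 8: declare e=(read b)=72 at depth 2
Step 9: exit scope (depth=1)
Step 10: declare d=(read e)=39 at depth 1
Visible at query point: b=72 c=39 d=39 e=39 f=66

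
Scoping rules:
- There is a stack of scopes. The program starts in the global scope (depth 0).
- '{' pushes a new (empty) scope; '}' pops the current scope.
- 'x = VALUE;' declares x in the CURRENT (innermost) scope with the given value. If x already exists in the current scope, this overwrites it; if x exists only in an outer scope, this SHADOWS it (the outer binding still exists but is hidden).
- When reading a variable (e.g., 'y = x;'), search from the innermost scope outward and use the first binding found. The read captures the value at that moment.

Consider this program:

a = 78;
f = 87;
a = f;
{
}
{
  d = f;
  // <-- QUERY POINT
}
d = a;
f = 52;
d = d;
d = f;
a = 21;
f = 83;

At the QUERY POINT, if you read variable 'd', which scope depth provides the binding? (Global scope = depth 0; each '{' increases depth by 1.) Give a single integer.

Step 1: declare a=78 at depth 0
Step 2: declare f=87 at depth 0
Step 3: declare a=(read f)=87 at depth 0
Step 4: enter scope (depth=1)
Step 5: exit scope (depth=0)
Step 6: enter scope (depth=1)
Step 7: declare d=(read f)=87 at depth 1
Visible at query point: a=87 d=87 f=87

Answer: 1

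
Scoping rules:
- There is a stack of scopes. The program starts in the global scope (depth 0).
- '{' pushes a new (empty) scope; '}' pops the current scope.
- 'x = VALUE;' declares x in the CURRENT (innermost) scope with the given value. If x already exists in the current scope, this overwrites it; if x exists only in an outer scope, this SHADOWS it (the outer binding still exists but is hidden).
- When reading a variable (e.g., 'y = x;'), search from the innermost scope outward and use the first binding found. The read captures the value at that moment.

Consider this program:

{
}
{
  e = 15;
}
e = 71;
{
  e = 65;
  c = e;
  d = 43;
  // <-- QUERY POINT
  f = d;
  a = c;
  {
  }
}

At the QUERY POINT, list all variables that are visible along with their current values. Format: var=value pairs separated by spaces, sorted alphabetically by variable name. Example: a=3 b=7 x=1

Answer: c=65 d=43 e=65

Derivation:
Step 1: enter scope (depth=1)
Step 2: exit scope (depth=0)
Step 3: enter scope (depth=1)
Step 4: declare e=15 at depth 1
Step 5: exit scope (depth=0)
Step 6: declare e=71 at depth 0
Step 7: enter scope (depth=1)
Step 8: declare e=65 at depth 1
Step 9: declare c=(read e)=65 at depth 1
Step 10: declare d=43 at depth 1
Visible at query point: c=65 d=43 e=65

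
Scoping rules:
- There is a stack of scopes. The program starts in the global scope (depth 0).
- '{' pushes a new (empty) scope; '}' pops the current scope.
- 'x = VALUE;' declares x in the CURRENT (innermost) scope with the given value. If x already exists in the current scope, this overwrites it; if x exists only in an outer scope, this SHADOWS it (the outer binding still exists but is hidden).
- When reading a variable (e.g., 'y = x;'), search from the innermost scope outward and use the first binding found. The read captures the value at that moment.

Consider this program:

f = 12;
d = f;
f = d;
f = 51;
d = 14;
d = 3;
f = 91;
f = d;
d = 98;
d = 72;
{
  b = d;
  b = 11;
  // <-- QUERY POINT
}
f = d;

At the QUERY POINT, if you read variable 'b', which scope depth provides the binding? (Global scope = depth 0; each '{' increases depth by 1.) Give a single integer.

Step 1: declare f=12 at depth 0
Step 2: declare d=(read f)=12 at depth 0
Step 3: declare f=(read d)=12 at depth 0
Step 4: declare f=51 at depth 0
Step 5: declare d=14 at depth 0
Step 6: declare d=3 at depth 0
Step 7: declare f=91 at depth 0
Step 8: declare f=(read d)=3 at depth 0
Step 9: declare d=98 at depth 0
Step 10: declare d=72 at depth 0
Step 11: enter scope (depth=1)
Step 12: declare b=(read d)=72 at depth 1
Step 13: declare b=11 at depth 1
Visible at query point: b=11 d=72 f=3

Answer: 1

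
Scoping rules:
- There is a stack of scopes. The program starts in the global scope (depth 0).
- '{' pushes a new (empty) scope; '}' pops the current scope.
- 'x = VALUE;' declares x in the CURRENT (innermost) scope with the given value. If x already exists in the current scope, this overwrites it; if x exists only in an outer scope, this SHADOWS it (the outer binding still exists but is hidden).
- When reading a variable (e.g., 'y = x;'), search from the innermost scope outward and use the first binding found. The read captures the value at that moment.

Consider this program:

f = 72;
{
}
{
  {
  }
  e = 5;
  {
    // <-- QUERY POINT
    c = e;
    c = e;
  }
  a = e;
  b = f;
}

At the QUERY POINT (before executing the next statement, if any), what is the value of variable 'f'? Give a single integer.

Answer: 72

Derivation:
Step 1: declare f=72 at depth 0
Step 2: enter scope (depth=1)
Step 3: exit scope (depth=0)
Step 4: enter scope (depth=1)
Step 5: enter scope (depth=2)
Step 6: exit scope (depth=1)
Step 7: declare e=5 at depth 1
Step 8: enter scope (depth=2)
Visible at query point: e=5 f=72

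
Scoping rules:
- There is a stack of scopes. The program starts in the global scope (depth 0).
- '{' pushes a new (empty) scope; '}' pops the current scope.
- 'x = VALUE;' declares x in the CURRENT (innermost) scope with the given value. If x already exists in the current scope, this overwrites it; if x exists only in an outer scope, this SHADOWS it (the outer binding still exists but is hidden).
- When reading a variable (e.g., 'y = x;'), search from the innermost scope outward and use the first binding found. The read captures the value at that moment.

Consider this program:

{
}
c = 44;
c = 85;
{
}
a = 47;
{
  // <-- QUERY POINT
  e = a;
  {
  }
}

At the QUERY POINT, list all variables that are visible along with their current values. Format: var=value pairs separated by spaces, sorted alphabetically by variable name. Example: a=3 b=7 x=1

Step 1: enter scope (depth=1)
Step 2: exit scope (depth=0)
Step 3: declare c=44 at depth 0
Step 4: declare c=85 at depth 0
Step 5: enter scope (depth=1)
Step 6: exit scope (depth=0)
Step 7: declare a=47 at depth 0
Step 8: enter scope (depth=1)
Visible at query point: a=47 c=85

Answer: a=47 c=85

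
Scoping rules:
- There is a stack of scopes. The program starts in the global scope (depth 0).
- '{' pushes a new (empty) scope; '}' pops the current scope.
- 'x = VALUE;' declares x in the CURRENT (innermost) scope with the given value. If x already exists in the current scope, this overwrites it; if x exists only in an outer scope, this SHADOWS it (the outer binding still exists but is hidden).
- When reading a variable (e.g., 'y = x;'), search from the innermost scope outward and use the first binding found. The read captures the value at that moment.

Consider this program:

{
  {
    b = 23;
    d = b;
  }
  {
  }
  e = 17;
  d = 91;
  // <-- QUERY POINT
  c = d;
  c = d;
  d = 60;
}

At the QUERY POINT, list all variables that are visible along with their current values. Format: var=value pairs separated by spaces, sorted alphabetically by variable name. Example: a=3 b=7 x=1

Step 1: enter scope (depth=1)
Step 2: enter scope (depth=2)
Step 3: declare b=23 at depth 2
Step 4: declare d=(read b)=23 at depth 2
Step 5: exit scope (depth=1)
Step 6: enter scope (depth=2)
Step 7: exit scope (depth=1)
Step 8: declare e=17 at depth 1
Step 9: declare d=91 at depth 1
Visible at query point: d=91 e=17

Answer: d=91 e=17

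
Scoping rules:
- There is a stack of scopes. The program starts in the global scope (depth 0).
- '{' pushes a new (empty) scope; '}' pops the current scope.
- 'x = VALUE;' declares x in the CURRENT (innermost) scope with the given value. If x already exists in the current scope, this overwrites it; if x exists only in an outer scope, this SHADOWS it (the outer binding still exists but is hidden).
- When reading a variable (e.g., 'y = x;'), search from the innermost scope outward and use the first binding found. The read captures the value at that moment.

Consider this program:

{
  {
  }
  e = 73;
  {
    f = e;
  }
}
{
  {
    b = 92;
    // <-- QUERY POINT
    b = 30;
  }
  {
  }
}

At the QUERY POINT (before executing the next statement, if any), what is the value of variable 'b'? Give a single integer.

Step 1: enter scope (depth=1)
Step 2: enter scope (depth=2)
Step 3: exit scope (depth=1)
Step 4: declare e=73 at depth 1
Step 5: enter scope (depth=2)
Step 6: declare f=(read e)=73 at depth 2
Step 7: exit scope (depth=1)
Step 8: exit scope (depth=0)
Step 9: enter scope (depth=1)
Step 10: enter scope (depth=2)
Step 11: declare b=92 at depth 2
Visible at query point: b=92

Answer: 92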